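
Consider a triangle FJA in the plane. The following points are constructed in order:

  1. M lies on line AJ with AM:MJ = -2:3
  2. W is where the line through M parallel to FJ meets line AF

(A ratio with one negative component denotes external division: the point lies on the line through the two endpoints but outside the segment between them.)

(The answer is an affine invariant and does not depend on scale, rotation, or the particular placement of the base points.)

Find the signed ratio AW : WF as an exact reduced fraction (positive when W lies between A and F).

Work in coordinates with F = (0, 0), J = (1, 0), A = (0, 1).
1. M lies on line AJ with AM:MJ = -2:3 ⇒ M = (-2, 3)
2. W is where the line through M parallel to FJ meets line AF ⇒ W = (0, 3)
W = A + t·(F−A) with t = -2, so AW:WF = t:(1−t) = -2:3

AW:WF = -2/3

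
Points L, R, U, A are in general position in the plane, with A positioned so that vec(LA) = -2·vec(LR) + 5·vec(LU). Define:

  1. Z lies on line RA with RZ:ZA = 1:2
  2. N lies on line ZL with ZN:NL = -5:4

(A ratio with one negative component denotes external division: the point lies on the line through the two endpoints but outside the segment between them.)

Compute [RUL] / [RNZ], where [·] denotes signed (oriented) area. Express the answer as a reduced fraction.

Assign L = (0, 0), R = (1, 0), U = (0, 1), A = (-2, 5) — the answer is frame-independent, so this choice is without loss of generality.
1. Z lies on line RA with RZ:ZA = 1:2 ⇒ Z = (0, 5/3)
2. N lies on line ZL with ZN:NL = -5:4 ⇒ N = (0, -20/3)
2·[RUL] = 1, 2·[RNZ] = -25/3
[RUL]:[RNZ] = 1:-25/3 = -3/25

[RUL]:[RNZ] = -3/25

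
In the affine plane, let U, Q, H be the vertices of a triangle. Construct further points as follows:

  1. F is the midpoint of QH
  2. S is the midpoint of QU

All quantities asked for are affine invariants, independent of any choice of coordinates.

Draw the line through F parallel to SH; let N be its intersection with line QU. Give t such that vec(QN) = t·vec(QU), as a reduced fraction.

Set U = (0, 0), Q = (1, 0), H = (0, 1); any affine frame gives the same invariant.
1. F is the midpoint of QH ⇒ F = (1/2, 1/2)
2. S is the midpoint of QU ⇒ S = (1/2, 0)
through F parallel to SH: direction (-1/2, 1); meets QU at N = (3/4, 0)
N = Q + t·(U−Q) with t = 1/4

t = 1/4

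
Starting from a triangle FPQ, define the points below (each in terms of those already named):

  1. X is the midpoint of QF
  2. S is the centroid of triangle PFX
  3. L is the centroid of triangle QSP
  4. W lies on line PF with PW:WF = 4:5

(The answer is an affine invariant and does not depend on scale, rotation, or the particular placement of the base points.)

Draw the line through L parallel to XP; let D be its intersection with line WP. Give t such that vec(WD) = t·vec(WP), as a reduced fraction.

t = 3/2

Work in coordinates with F = (0, 0), P = (1, 0), Q = (0, 1).
1. X is the midpoint of QF ⇒ X = (0, 1/2)
2. S is the centroid of triangle PFX ⇒ S = (1/3, 1/6)
3. L is the centroid of triangle QSP ⇒ L = (4/9, 7/18)
4. W lies on line PF with PW:WF = 4:5 ⇒ W = (5/9, 0)
through L parallel to XP: direction (1, -1/2); meets WP at D = (11/9, 0)
D = W + t·(P−W) with t = 3/2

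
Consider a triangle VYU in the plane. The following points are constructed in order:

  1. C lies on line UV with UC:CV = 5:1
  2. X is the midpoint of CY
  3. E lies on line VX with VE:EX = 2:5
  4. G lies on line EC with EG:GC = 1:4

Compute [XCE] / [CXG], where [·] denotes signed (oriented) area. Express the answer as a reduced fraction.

[XCE]:[CXG] = -5/4

Work in coordinates with V = (0, 0), Y = (1, 0), U = (0, 1).
1. C lies on line UV with UC:CV = 5:1 ⇒ C = (0, 1/6)
2. X is the midpoint of CY ⇒ X = (1/2, 1/12)
3. E lies on line VX with VE:EX = 2:5 ⇒ E = (1/7, 1/42)
4. G lies on line EC with EG:GC = 1:4 ⇒ G = (4/35, 11/210)
2·[XCE] = 5/84, 2·[CXG] = -1/21
[XCE]:[CXG] = 5/84:-1/21 = -5/4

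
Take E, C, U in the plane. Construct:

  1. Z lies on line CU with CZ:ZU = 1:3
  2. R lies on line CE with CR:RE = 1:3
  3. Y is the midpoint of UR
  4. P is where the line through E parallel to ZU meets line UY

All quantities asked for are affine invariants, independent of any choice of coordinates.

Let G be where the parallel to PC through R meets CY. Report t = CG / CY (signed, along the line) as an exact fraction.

Set E = (0, 0), C = (1, 0), U = (0, 1); any affine frame gives the same invariant.
1. Z lies on line CU with CZ:ZU = 1:3 ⇒ Z = (3/4, 1/4)
2. R lies on line CE with CR:RE = 1:3 ⇒ R = (3/4, 0)
3. Y is the midpoint of UR ⇒ Y = (3/8, 1/2)
4. P is where the line through E parallel to ZU meets line UY ⇒ P = (3, -3)
through R parallel to PC: direction (-2, 3); meets CY at G = (13/28, 3/7)
G = C + t·(Y−C) with t = 6/7

t = 6/7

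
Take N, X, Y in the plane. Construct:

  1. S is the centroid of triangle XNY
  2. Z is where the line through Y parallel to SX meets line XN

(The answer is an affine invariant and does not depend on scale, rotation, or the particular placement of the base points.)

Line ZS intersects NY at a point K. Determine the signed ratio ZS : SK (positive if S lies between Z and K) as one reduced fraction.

ZS:SK = 5

Set N = (0, 0), X = (1, 0), Y = (0, 1); any affine frame gives the same invariant.
1. S is the centroid of triangle XNY ⇒ S = (1/3, 1/3)
2. Z is where the line through Y parallel to SX meets line XN ⇒ Z = (2, 0)
line ZS meets NY at K = (0, 2/5)
S = Z + t·(K−Z) with t = 5/6, so ZS:SK = 5/6:1/6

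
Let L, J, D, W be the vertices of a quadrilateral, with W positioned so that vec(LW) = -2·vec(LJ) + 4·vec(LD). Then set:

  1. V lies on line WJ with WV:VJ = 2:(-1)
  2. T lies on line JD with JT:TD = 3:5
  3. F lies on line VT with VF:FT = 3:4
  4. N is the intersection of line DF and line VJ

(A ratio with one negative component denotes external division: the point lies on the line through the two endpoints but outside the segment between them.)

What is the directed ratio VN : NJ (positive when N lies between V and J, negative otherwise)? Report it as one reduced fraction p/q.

VN:NJ = 15/32

Assign L = (0, 0), J = (1, 0), D = (0, 1), W = (-2, 4) — the answer is frame-independent, so this choice is without loss of generality.
1. V lies on line WJ with WV:VJ = 2:(-1) ⇒ V = (4, -4)
2. T lies on line JD with JT:TD = 3:5 ⇒ T = (5/8, 3/8)
3. F lies on line VT with VF:FT = 3:4 ⇒ F = (143/56, -17/8)
4. N is the intersection of line DF and line VJ ⇒ N = (143/47, -128/47)
N = V + t·(J−V) with t = 15/47, so VN:NJ = t:(1−t) = 15/47:32/47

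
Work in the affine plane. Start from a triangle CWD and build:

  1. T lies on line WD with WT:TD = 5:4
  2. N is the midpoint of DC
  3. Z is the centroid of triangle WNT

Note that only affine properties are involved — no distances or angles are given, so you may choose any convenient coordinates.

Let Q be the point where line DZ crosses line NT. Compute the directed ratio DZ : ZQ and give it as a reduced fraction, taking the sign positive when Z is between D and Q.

DZ:ZQ = -17/5

Assign C = (0, 0), W = (1, 0), D = (0, 1) — the answer is frame-independent, so this choice is without loss of generality.
1. T lies on line WD with WT:TD = 5:4 ⇒ T = (4/9, 5/9)
2. N is the midpoint of DC ⇒ N = (0, 1/2)
3. Z is the centroid of triangle WNT ⇒ Z = (13/27, 19/54)
line DZ meets NT at Q = (52/153, 83/153)
Z = D + t·(Q−D) with t = 17/12, so DZ:ZQ = 17/12:-5/12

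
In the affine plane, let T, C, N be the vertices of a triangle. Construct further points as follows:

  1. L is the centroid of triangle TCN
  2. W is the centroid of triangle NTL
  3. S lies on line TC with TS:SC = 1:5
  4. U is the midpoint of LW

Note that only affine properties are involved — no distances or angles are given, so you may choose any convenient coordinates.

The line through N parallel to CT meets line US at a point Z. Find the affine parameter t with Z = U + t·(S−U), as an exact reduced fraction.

t = -11/7

Work in coordinates with T = (0, 0), C = (1, 0), N = (0, 1).
1. L is the centroid of triangle TCN ⇒ L = (1/3, 1/3)
2. W is the centroid of triangle NTL ⇒ W = (1/9, 4/9)
3. S lies on line TC with TS:SC = 1:5 ⇒ S = (1/6, 0)
4. U is the midpoint of LW ⇒ U = (2/9, 7/18)
through N parallel to CT: direction (-1, 0); meets US at Z = (13/42, 1)
Z = U + t·(S−U) with t = -11/7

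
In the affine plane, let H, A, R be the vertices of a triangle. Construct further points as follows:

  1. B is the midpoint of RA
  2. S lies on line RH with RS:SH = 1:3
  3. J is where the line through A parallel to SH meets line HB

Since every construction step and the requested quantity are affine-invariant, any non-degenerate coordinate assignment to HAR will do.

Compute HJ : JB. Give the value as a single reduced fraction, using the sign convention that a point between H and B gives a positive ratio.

HJ:JB = -2

Assign H = (0, 0), A = (1, 0), R = (0, 1) — the answer is frame-independent, so this choice is without loss of generality.
1. B is the midpoint of RA ⇒ B = (1/2, 1/2)
2. S lies on line RH with RS:SH = 1:3 ⇒ S = (0, 3/4)
3. J is where the line through A parallel to SH meets line HB ⇒ J = (1, 1)
J = H + t·(B−H) with t = 2, so HJ:JB = t:(1−t) = 2:-1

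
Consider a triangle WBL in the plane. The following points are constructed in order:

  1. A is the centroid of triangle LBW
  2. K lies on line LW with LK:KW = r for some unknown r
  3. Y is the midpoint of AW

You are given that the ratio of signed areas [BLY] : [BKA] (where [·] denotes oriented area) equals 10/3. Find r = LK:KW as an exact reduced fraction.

r = 1/4

Set W = (0, 0), B = (1, 0), L = (0, 1); any affine frame gives the same invariant.
1. A is the centroid of triangle LBW ⇒ A = (1/3, 1/3)
2. With LK:KW = r, write λ = r/(r+1) so K = L + λ·(W−L); K is affine-linear in λ
3. Y is the midpoint of AW ⇒ Y = (1/6, 1/6)
Every point depending on K is an affine combination of K and λ-independent points, so each such coordinate is linear in λ; the λ² term in each signed area is a multiple of (W−L)×(W−L) = 0, so 2·[BLY] and 2·[BKA] are each linear in λ. Evaluating at λ=0 and λ=1:
  2·[BLY] = 2/3,   2·[BKA] = -2/3·λ + 1/3
So [BLY]:[BKA] = (2/3) / (-2/3·λ + 1/3). Setting this equal to 10/3:
  2/3 = 10/3·(-2/3·λ + 1/3)  ⇒  λ = 1/5
Then r = λ/(1−λ) = (1/5)/(4/5) = 1/4. Check: with r = 1/4, K = (0, 4/5) and [BLY]:[BKA] = 10/3 as required.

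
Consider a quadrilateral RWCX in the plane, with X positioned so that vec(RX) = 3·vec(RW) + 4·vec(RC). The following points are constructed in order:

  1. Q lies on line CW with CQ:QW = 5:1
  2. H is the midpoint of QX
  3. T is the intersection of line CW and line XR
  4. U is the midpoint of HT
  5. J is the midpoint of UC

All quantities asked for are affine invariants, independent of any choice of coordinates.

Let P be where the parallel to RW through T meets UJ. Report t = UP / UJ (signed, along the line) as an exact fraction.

t = 254/55

Work in coordinates with R = (0, 0), W = (1, 0), C = (0, 1), X = (3, 4).
1. Q lies on line CW with CQ:QW = 5:1 ⇒ Q = (5/6, 1/6)
2. H is the midpoint of QX ⇒ H = (23/12, 25/12)
3. T is the intersection of line CW and line XR ⇒ T = (3/7, 4/7)
4. U is the midpoint of HT ⇒ U = (197/168, 223/168)
5. J is the midpoint of UC ⇒ J = (197/336, 391/336)
through T parallel to RW: direction (1, 0); meets UJ at P = (-591/385, 4/7)
P = U + t·(J−U) with t = 254/55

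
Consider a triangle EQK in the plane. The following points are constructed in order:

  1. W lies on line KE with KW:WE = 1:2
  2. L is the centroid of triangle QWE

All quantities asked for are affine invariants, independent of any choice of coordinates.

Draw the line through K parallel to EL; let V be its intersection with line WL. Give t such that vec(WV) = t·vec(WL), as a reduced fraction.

Work in coordinates with E = (0, 0), Q = (1, 0), K = (0, 1).
1. W lies on line KE with KW:WE = 1:2 ⇒ W = (0, 2/3)
2. L is the centroid of triangle QWE ⇒ L = (1/3, 2/9)
through K parallel to EL: direction (1/3, 2/9); meets WL at V = (-1/6, 8/9)
V = W + t·(L−W) with t = -1/2

t = -1/2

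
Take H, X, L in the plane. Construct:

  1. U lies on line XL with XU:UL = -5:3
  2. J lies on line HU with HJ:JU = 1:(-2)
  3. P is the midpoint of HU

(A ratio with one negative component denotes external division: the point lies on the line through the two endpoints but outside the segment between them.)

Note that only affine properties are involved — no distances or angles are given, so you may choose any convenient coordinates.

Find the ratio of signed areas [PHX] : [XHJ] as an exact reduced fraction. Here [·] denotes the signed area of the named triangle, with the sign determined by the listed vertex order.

[PHX]:[XHJ] = 1/2

Work in coordinates with H = (0, 0), X = (1, 0), L = (0, 1).
1. U lies on line XL with XU:UL = -5:3 ⇒ U = (-3/2, 5/2)
2. J lies on line HU with HJ:JU = 1:(-2) ⇒ J = (3/2, -5/2)
3. P is the midpoint of HU ⇒ P = (-3/4, 5/4)
2·[PHX] = 5/4, 2·[XHJ] = 5/2
[PHX]:[XHJ] = 5/4:5/2 = 1/2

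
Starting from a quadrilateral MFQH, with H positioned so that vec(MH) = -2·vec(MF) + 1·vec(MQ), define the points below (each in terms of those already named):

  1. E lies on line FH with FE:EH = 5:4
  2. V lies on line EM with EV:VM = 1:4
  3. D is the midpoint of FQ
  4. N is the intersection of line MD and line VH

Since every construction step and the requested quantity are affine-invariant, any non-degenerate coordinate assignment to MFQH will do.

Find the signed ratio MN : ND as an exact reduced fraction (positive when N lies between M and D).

Work in coordinates with M = (0, 0), F = (1, 0), Q = (0, 1), H = (-2, 1).
1. E lies on line FH with FE:EH = 5:4 ⇒ E = (-2/3, 5/9)
2. V lies on line EM with EV:VM = 1:4 ⇒ V = (-8/15, 4/9)
3. D is the midpoint of FQ ⇒ D = (1/2, 1/2)
4. N is the intersection of line MD and line VH ⇒ N = (16/91, 16/91)
N = M + t·(D−M) with t = 32/91, so MN:ND = t:(1−t) = 32/91:59/91

MN:ND = 32/59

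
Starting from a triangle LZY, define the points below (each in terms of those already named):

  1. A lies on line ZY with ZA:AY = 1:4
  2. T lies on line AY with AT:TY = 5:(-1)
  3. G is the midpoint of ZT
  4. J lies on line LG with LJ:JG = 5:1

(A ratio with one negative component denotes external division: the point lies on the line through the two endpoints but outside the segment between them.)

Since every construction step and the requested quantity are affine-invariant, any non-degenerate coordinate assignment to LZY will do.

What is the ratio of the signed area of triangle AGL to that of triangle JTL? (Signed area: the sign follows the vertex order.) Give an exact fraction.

Assign L = (0, 0), Z = (1, 0), Y = (0, 1) — the answer is frame-independent, so this choice is without loss of generality.
1. A lies on line ZY with ZA:AY = 1:4 ⇒ A = (4/5, 1/5)
2. T lies on line AY with AT:TY = 5:(-1) ⇒ T = (-1/5, 6/5)
3. G is the midpoint of ZT ⇒ G = (2/5, 3/5)
4. J lies on line LG with LJ:JG = 5:1 ⇒ J = (1/3, 1/2)
2·[AGL] = 2/5, 2·[JTL] = 1/2
[AGL]:[JTL] = 2/5:1/2 = 4/5

[AGL]:[JTL] = 4/5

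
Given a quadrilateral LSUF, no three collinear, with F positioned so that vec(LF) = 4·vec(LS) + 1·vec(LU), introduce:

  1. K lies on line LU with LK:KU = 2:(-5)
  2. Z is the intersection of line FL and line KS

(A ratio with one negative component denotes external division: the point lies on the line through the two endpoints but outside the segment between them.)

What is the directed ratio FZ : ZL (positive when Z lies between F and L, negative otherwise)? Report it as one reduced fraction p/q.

FZ:ZL = 3/2

Work in coordinates with L = (0, 0), S = (1, 0), U = (0, 1), F = (4, 1).
1. K lies on line LU with LK:KU = 2:(-5) ⇒ K = (0, -2/3)
2. Z is the intersection of line FL and line KS ⇒ Z = (8/5, 2/5)
Z = F + t·(L−F) with t = 3/5, so FZ:ZL = t:(1−t) = 3/5:2/5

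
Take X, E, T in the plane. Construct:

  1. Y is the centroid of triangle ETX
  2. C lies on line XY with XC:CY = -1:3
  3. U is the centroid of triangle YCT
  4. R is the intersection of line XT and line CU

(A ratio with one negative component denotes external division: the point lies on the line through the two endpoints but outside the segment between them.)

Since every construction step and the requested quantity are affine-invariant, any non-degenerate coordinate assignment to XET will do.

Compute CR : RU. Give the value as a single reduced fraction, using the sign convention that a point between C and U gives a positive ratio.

CR:RU = 3

Work in coordinates with X = (0, 0), E = (1, 0), T = (0, 1).
1. Y is the centroid of triangle ETX ⇒ Y = (1/3, 1/3)
2. C lies on line XY with XC:CY = -1:3 ⇒ C = (-1/6, -1/6)
3. U is the centroid of triangle YCT ⇒ U = (1/18, 7/18)
4. R is the intersection of line XT and line CU ⇒ R = (0, 1/4)
R = C + t·(U−C) with t = 3/4, so CR:RU = t:(1−t) = 3/4:1/4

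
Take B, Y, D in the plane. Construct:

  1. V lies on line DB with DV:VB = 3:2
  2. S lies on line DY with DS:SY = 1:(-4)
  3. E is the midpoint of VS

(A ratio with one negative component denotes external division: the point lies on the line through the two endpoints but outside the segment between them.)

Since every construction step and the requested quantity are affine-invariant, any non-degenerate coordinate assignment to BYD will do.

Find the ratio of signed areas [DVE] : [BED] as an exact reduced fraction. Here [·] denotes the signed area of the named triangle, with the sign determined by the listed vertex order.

Assign B = (0, 0), Y = (1, 0), D = (0, 1) — the answer is frame-independent, so this choice is without loss of generality.
1. V lies on line DB with DV:VB = 3:2 ⇒ V = (0, 2/5)
2. S lies on line DY with DS:SY = 1:(-4) ⇒ S = (-1/3, 4/3)
3. E is the midpoint of VS ⇒ E = (-1/6, 13/15)
2·[DVE] = -1/10, 2·[BED] = -1/6
[DVE]:[BED] = -1/10:-1/6 = 3/5

[DVE]:[BED] = 3/5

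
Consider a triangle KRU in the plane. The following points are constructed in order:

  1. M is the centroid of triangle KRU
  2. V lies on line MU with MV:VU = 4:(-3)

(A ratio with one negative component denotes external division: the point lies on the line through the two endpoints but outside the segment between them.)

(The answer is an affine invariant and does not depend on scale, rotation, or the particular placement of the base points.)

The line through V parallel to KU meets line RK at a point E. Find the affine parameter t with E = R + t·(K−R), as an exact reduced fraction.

t = 2

Choose coordinates K = (0, 0), R = (1, 0), U = (0, 1).
1. M is the centroid of triangle KRU ⇒ M = (1/3, 1/3)
2. V lies on line MU with MV:VU = 4:(-3) ⇒ V = (-1, 3)
through V parallel to KU: direction (0, 1); meets RK at E = (-1, 0)
E = R + t·(K−R) with t = 2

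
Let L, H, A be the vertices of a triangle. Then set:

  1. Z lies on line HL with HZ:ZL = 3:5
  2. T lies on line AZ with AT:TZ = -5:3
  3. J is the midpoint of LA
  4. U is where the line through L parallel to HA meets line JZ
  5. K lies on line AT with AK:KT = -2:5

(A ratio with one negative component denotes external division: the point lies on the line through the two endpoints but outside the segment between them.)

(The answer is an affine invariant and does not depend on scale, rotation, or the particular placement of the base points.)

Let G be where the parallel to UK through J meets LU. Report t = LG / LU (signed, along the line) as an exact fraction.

Work in coordinates with L = (0, 0), H = (1, 0), A = (0, 1).
1. Z lies on line HL with HZ:ZL = 3:5 ⇒ Z = (5/8, 0)
2. T lies on line AZ with AT:TZ = -5:3 ⇒ T = (25/16, -3/2)
3. J is the midpoint of LA ⇒ J = (0, 1/2)
4. U is where the line through L parallel to HA meets line JZ ⇒ U = (-5/2, 5/2)
5. K lies on line AT with AK:KT = -2:5 ⇒ K = (-25/24, 8/3)
through J parallel to UK: direction (35/24, 1/6); meets LU at G = (-35/78, 35/78)
G = L + t·(U−L) with t = 7/39

t = 7/39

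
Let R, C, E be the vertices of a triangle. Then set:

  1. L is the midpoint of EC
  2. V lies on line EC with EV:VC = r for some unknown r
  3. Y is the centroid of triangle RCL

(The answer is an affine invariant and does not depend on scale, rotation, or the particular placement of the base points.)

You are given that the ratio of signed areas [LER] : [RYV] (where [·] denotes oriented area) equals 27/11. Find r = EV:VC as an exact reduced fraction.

r = 4/5

Choose coordinates R = (0, 0), C = (1, 0), E = (0, 1).
1. L is the midpoint of EC ⇒ L = (1/2, 1/2)
2. With EV:VC = r, write λ = r/(r+1) so V = E + λ·(C−E); V is affine-linear in λ
3. Y is the centroid of triangle RCL ⇒ Y = (1/2, 1/6)
Every point depending on V is an affine combination of V and λ-independent points, so each such coordinate is linear in λ; the λ² term in each signed area is a multiple of (C−E)×(C−E) = 0, so 2·[LER] and 2·[RYV] are each linear in λ. Evaluating at λ=0 and λ=1:
  2·[LER] = 1/2,   2·[RYV] = -2/3·λ + 1/2
So [LER]:[RYV] = (1/2) / (-2/3·λ + 1/2). Setting this equal to 27/11:
  1/2 = 27/11·(-2/3·λ + 1/2)  ⇒  λ = 4/9
Then r = λ/(1−λ) = (4/9)/(5/9) = 4/5. Check: with r = 4/5, V = (4/9, 5/9) and [LER]:[RYV] = 27/11 as required.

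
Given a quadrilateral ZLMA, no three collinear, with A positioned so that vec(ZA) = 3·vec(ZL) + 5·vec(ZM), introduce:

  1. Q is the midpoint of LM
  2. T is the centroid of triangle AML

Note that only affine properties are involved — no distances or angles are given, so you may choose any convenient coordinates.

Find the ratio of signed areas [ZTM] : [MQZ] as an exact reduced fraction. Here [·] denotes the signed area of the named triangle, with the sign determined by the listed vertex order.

Assign Z = (0, 0), L = (1, 0), M = (0, 1), A = (3, 5) — the answer is frame-independent, so this choice is without loss of generality.
1. Q is the midpoint of LM ⇒ Q = (1/2, 1/2)
2. T is the centroid of triangle AML ⇒ T = (4/3, 2)
2·[ZTM] = 4/3, 2·[MQZ] = -1/2
[ZTM]:[MQZ] = 4/3:-1/2 = -8/3

[ZTM]:[MQZ] = -8/3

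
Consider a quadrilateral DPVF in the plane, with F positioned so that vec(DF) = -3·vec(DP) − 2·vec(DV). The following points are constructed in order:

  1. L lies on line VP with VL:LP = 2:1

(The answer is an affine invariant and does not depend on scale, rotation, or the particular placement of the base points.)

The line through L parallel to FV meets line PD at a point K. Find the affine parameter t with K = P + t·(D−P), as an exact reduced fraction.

Choose coordinates D = (0, 0), P = (1, 0), V = (0, 1), F = (-3, -2).
1. L lies on line VP with VL:LP = 2:1 ⇒ L = (2/3, 1/3)
through L parallel to FV: direction (3, 3); meets PD at K = (1/3, 0)
K = P + t·(D−P) with t = 2/3

t = 2/3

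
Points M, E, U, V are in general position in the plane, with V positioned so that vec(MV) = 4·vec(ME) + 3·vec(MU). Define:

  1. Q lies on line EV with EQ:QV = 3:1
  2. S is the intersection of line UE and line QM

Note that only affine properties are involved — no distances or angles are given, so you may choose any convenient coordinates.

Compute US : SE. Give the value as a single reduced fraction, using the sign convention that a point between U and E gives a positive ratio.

Work in coordinates with M = (0, 0), E = (1, 0), U = (0, 1), V = (4, 3).
1. Q lies on line EV with EQ:QV = 3:1 ⇒ Q = (13/4, 9/4)
2. S is the intersection of line UE and line QM ⇒ S = (13/22, 9/22)
S = U + t·(E−U) with t = 13/22, so US:SE = t:(1−t) = 13/22:9/22

US:SE = 13/9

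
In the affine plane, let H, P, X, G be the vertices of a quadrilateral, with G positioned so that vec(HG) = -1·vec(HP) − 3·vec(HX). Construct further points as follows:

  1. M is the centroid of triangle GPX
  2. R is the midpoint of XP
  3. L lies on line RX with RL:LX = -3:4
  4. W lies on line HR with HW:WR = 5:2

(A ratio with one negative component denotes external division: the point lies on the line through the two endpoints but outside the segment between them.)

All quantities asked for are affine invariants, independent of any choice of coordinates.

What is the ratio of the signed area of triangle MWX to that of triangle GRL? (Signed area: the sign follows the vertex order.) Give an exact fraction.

[MWX]:[GRL] = -5/63

Work in coordinates with H = (0, 0), P = (1, 0), X = (0, 1), G = (-1, -3).
1. M is the centroid of triangle GPX ⇒ M = (0, -2/3)
2. R is the midpoint of XP ⇒ R = (1/2, 1/2)
3. L lies on line RX with RL:LX = -3:4 ⇒ L = (2, -1)
4. W lies on line HR with HW:WR = 5:2 ⇒ W = (5/14, 5/14)
2·[MWX] = 25/42, 2·[GRL] = -15/2
[MWX]:[GRL] = 25/42:-15/2 = -5/63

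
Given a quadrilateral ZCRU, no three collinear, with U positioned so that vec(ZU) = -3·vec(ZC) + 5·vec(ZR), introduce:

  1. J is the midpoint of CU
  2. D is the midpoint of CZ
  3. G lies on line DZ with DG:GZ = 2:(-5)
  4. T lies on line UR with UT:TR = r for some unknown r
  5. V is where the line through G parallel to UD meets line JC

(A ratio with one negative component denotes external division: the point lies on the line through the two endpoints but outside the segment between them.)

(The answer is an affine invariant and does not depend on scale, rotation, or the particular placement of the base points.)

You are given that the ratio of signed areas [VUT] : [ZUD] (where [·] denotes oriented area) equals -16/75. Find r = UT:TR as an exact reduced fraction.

Set Z = (0, 0), C = (1, 0), R = (0, 1), U = (-3, 5); any affine frame gives the same invariant.
1. J is the midpoint of CU ⇒ J = (-1, 5/2)
2. D is the midpoint of CZ ⇒ D = (1/2, 0)
3. G lies on line DZ with DG:GZ = 2:(-5) ⇒ G = (5/6, 0)
4. With UT:TR = r, write λ = r/(r+1) so T = U + λ·(R−U); T is affine-linear in λ
5. V is where the line through G parallel to UD meets line JC ⇒ V = (-1/3, 5/3)
Every point depending on T is an affine combination of T and λ-independent points, so each such coordinate is linear in λ; the λ² term in each signed area is a multiple of (R−U)×(R−U) = 0, so 2·[VUT] and 2·[ZUD] are each linear in λ. Evaluating at λ=0 and λ=1:
  2·[VUT] = 2/3·λ,   2·[ZUD] = -5/2
So [VUT]:[ZUD] = (2/3·λ) / (-5/2). Setting this equal to -16/75:
  2/3·λ = -16/75·(-5/2)  ⇒  λ = 4/5
Then r = λ/(1−λ) = (4/5)/(1/5) = 4. Check: with r = 4, T = (-3/5, 9/5) and [VUT]:[ZUD] = -16/75 as required.

r = 4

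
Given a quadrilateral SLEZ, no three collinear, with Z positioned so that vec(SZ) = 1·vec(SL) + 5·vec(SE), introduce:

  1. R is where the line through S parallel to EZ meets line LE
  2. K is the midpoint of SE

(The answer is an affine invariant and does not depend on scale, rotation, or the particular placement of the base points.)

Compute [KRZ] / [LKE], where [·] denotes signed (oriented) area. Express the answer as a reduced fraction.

Choose coordinates S = (0, 0), L = (1, 0), E = (0, 1), Z = (1, 5).
1. R is where the line through S parallel to EZ meets line LE ⇒ R = (1/5, 4/5)
2. K is the midpoint of SE ⇒ K = (0, 1/2)
2·[KRZ] = 3/5, 2·[LKE] = -1/2
[KRZ]:[LKE] = 3/5:-1/2 = -6/5

[KRZ]:[LKE] = -6/5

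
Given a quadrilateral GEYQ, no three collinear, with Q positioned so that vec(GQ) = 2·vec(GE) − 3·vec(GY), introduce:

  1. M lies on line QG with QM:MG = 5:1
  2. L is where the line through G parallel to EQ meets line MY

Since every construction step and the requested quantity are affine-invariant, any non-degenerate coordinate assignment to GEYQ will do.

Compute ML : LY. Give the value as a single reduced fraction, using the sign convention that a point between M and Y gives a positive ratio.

Assign G = (0, 0), E = (1, 0), Y = (0, 1), Q = (2, -3) — the answer is frame-independent, so this choice is without loss of generality.
1. M lies on line QG with QM:MG = 5:1 ⇒ M = (1/3, -1/2)
2. L is where the line through G parallel to EQ meets line MY ⇒ L = (2/3, -2)
L = M + t·(Y−M) with t = -1, so ML:LY = t:(1−t) = -1:2

ML:LY = -1/2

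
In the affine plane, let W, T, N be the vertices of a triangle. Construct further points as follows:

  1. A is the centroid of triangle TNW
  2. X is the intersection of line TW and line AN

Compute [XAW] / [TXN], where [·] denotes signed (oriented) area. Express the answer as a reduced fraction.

[XAW]:[TXN] = -1/3

Set W = (0, 0), T = (1, 0), N = (0, 1); any affine frame gives the same invariant.
1. A is the centroid of triangle TNW ⇒ A = (1/3, 1/3)
2. X is the intersection of line TW and line AN ⇒ X = (1/2, 0)
2·[XAW] = 1/6, 2·[TXN] = -1/2
[XAW]:[TXN] = 1/6:-1/2 = -1/3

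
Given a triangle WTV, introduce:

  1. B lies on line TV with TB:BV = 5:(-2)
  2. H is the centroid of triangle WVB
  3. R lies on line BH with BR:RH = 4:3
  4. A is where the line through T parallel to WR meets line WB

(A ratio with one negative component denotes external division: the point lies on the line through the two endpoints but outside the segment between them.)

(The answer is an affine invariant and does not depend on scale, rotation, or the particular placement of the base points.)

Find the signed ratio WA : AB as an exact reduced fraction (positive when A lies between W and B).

WA:AB = -77/85

Set W = (0, 0), T = (1, 0), V = (0, 1); any affine frame gives the same invariant.
1. B lies on line TV with TB:BV = 5:(-2) ⇒ B = (-2/3, 5/3)
2. H is the centroid of triangle WVB ⇒ H = (-2/9, 8/9)
3. R lies on line BH with BR:RH = 4:3 ⇒ R = (-26/63, 11/9)
4. A is where the line through T parallel to WR meets line WB ⇒ A = (77/12, -385/24)
A = W + t·(B−W) with t = -77/8, so WA:AB = t:(1−t) = -77/8:85/8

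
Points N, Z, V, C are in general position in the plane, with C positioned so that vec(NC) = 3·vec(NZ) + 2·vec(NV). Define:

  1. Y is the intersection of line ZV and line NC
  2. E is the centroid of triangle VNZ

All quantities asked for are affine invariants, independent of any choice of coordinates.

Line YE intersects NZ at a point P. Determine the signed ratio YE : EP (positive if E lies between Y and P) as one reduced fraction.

Assign N = (0, 0), Z = (1, 0), V = (0, 1), C = (3, 2) — the answer is frame-independent, so this choice is without loss of generality.
1. Y is the intersection of line ZV and line NC ⇒ Y = (3/5, 2/5)
2. E is the centroid of triangle VNZ ⇒ E = (1/3, 1/3)
line YE meets NZ at P = (-1, 0)
E = Y + t·(P−Y) with t = 1/6, so YE:EP = 1/6:5/6

YE:EP = 1/5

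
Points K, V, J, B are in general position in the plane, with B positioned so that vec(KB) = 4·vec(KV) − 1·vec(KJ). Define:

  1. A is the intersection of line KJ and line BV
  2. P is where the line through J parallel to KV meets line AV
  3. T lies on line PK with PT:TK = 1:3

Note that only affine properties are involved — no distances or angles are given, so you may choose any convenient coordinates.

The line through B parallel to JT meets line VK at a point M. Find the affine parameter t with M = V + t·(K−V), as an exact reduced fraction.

t = -9

Choose coordinates K = (0, 0), V = (1, 0), J = (0, 1), B = (4, -1).
1. A is the intersection of line KJ and line BV ⇒ A = (0, 1/3)
2. P is where the line through J parallel to KV meets line AV ⇒ P = (-2, 1)
3. T lies on line PK with PT:TK = 1:3 ⇒ T = (-3/2, 3/4)
through B parallel to JT: direction (-3/2, -1/4); meets VK at M = (10, 0)
M = V + t·(K−V) with t = -9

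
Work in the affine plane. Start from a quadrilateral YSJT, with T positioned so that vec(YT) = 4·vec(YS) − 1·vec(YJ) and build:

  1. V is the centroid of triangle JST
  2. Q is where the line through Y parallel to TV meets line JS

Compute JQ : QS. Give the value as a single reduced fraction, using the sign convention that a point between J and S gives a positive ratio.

JQ:QS = -7/3

Work in coordinates with Y = (0, 0), S = (1, 0), J = (0, 1), T = (4, -1).
1. V is the centroid of triangle JST ⇒ V = (5/3, 0)
2. Q is where the line through Y parallel to TV meets line JS ⇒ Q = (7/4, -3/4)
Q = J + t·(S−J) with t = 7/4, so JQ:QS = t:(1−t) = 7/4:-3/4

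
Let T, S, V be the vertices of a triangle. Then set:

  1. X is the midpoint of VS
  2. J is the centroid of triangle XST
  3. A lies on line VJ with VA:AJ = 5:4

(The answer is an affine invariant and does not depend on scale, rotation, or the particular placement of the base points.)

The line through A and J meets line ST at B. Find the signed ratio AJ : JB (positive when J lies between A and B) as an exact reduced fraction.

AJ:JB = 20/9

Choose coordinates T = (0, 0), S = (1, 0), V = (0, 1).
1. X is the midpoint of VS ⇒ X = (1/2, 1/2)
2. J is the centroid of triangle XST ⇒ J = (1/2, 1/6)
3. A lies on line VJ with VA:AJ = 5:4 ⇒ A = (5/18, 29/54)
line AJ meets ST at B = (3/5, 0)
J = A + t·(B−A) with t = 20/29, so AJ:JB = 20/29:9/29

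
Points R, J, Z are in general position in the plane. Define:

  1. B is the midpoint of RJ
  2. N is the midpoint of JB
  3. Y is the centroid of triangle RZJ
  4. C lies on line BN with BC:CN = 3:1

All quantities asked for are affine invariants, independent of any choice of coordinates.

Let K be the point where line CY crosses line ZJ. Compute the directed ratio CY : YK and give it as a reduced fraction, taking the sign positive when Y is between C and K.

CY:YK = -1/16

Set R = (0, 0), J = (1, 0), Z = (0, 1); any affine frame gives the same invariant.
1. B is the midpoint of RJ ⇒ B = (1/2, 0)
2. N is the midpoint of JB ⇒ N = (3/4, 0)
3. Y is the centroid of triangle RZJ ⇒ Y = (1/3, 1/3)
4. C lies on line BN with BC:CN = 3:1 ⇒ C = (11/16, 0)
line CY meets ZJ at K = (6, -5)
Y = C + t·(K−C) with t = -1/15, so CY:YK = -1/15:16/15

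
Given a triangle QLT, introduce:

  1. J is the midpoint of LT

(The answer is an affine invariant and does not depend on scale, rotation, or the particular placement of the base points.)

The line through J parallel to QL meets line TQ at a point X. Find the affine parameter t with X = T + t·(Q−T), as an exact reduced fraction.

t = 1/2

Set Q = (0, 0), L = (1, 0), T = (0, 1); any affine frame gives the same invariant.
1. J is the midpoint of LT ⇒ J = (1/2, 1/2)
through J parallel to QL: direction (1, 0); meets TQ at X = (0, 1/2)
X = T + t·(Q−T) with t = 1/2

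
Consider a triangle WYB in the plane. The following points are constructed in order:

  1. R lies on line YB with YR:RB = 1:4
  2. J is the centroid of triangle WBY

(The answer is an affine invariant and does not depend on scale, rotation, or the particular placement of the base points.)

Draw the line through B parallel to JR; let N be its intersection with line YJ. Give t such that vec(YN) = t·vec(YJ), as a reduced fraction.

t = 5

Work in coordinates with W = (0, 0), Y = (1, 0), B = (0, 1).
1. R lies on line YB with YR:RB = 1:4 ⇒ R = (4/5, 1/5)
2. J is the centroid of triangle WBY ⇒ J = (1/3, 1/3)
through B parallel to JR: direction (7/15, -2/15); meets YJ at N = (-7/3, 5/3)
N = Y + t·(J−Y) with t = 5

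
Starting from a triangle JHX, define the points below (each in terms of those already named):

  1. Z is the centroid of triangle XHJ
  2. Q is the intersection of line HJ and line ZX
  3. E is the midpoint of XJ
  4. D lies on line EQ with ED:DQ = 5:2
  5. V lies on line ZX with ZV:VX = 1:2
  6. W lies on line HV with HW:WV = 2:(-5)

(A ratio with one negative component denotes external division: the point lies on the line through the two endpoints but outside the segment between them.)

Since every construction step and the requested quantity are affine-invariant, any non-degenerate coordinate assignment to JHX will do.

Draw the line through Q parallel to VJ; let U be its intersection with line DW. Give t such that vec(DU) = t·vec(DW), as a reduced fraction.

t = 6/41

Set J = (0, 0), H = (1, 0), X = (0, 1); any affine frame gives the same invariant.
1. Z is the centroid of triangle XHJ ⇒ Z = (1/3, 1/3)
2. Q is the intersection of line HJ and line ZX ⇒ Q = (1/2, 0)
3. E is the midpoint of XJ ⇒ E = (0, 1/2)
4. D lies on line EQ with ED:DQ = 5:2 ⇒ D = (5/14, 1/7)
5. V lies on line ZX with ZV:VX = 1:2 ⇒ V = (2/9, 5/9)
6. W lies on line HV with HW:WV = 2:(-5) ⇒ W = (41/27, -10/27)
through Q parallel to VJ: direction (-2/9, -5/9); meets DW at U = (389/738, 25/369)
U = D + t·(W−D) with t = 6/41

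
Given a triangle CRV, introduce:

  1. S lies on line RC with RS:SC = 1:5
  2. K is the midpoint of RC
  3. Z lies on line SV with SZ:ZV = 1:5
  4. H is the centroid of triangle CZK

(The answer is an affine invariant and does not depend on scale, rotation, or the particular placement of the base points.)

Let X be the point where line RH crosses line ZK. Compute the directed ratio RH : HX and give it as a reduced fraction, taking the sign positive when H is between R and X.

RH:HX = -4

Set C = (0, 0), R = (1, 0), V = (0, 1); any affine frame gives the same invariant.
1. S lies on line RC with RS:SC = 1:5 ⇒ S = (5/6, 0)
2. K is the midpoint of RC ⇒ K = (1/2, 0)
3. Z lies on line SV with SZ:ZV = 1:5 ⇒ Z = (25/36, 1/6)
4. H is the centroid of triangle CZK ⇒ H = (43/108, 1/18)
line RH meets ZK at X = (79/144, 1/24)
H = R + t·(X−R) with t = 4/3, so RH:HX = 4/3:-1/3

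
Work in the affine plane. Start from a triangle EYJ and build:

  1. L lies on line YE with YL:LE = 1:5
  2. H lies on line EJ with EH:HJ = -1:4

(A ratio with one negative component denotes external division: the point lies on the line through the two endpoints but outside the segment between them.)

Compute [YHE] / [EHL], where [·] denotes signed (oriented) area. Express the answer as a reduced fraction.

[YHE]:[EHL] = -6/5

Choose coordinates E = (0, 0), Y = (1, 0), J = (0, 1).
1. L lies on line YE with YL:LE = 1:5 ⇒ L = (5/6, 0)
2. H lies on line EJ with EH:HJ = -1:4 ⇒ H = (0, -1/3)
2·[YHE] = -1/3, 2·[EHL] = 5/18
[YHE]:[EHL] = -1/3:5/18 = -6/5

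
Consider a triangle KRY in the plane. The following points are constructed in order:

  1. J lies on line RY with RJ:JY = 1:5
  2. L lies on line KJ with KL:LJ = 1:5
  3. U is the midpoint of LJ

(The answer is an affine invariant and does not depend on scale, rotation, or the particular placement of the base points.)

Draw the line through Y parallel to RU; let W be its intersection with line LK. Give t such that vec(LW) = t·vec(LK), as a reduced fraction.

t = -35/2

Work in coordinates with K = (0, 0), R = (1, 0), Y = (0, 1).
1. J lies on line RY with RJ:JY = 1:5 ⇒ J = (5/6, 1/6)
2. L lies on line KJ with KL:LJ = 1:5 ⇒ L = (5/36, 1/36)
3. U is the midpoint of LJ ⇒ U = (35/72, 7/72)
through Y parallel to RU: direction (-37/72, 7/72); meets LK at W = (185/72, 37/72)
W = L + t·(K−L) with t = -35/2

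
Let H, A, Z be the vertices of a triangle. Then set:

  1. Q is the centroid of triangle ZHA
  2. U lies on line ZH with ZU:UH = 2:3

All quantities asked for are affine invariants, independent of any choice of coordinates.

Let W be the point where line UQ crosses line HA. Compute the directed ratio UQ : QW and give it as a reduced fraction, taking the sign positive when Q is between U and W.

UQ:QW = 4/5

Set H = (0, 0), A = (1, 0), Z = (0, 1); any affine frame gives the same invariant.
1. Q is the centroid of triangle ZHA ⇒ Q = (1/3, 1/3)
2. U lies on line ZH with ZU:UH = 2:3 ⇒ U = (0, 3/5)
line UQ meets HA at W = (3/4, 0)
Q = U + t·(W−U) with t = 4/9, so UQ:QW = 4/9:5/9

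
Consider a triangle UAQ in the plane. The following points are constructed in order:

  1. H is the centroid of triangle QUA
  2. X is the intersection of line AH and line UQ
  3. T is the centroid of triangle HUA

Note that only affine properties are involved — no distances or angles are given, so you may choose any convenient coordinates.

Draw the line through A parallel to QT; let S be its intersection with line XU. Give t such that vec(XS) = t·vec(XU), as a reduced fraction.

t = -3

Work in coordinates with U = (0, 0), A = (1, 0), Q = (0, 1).
1. H is the centroid of triangle QUA ⇒ H = (1/3, 1/3)
2. X is the intersection of line AH and line UQ ⇒ X = (0, 1/2)
3. T is the centroid of triangle HUA ⇒ T = (4/9, 1/9)
through A parallel to QT: direction (4/9, -8/9); meets XU at S = (0, 2)
S = X + t·(U−X) with t = -3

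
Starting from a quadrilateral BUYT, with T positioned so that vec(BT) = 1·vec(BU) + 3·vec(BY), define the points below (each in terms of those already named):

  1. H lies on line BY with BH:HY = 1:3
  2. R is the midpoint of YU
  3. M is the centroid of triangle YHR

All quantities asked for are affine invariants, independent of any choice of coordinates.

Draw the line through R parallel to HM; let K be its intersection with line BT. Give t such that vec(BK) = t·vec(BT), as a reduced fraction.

Work in coordinates with B = (0, 0), U = (1, 0), Y = (0, 1), T = (1, 3).
1. H lies on line BY with BH:HY = 1:3 ⇒ H = (0, 1/4)
2. R is the midpoint of YU ⇒ R = (1/2, 1/2)
3. M is the centroid of triangle YHR ⇒ M = (1/6, 7/12)
through R parallel to HM: direction (1/6, 1/3); meets BT at K = (-1/2, -3/2)
K = B + t·(T−B) with t = -1/2

t = -1/2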